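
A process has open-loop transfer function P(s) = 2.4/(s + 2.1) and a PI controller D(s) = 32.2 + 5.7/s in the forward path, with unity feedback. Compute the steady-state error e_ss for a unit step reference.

0

The open loop D(s)P(s) has a pole at the origin (type 1), so the static position error constant is infinite and e_ss = 1/(1+∞) = 0.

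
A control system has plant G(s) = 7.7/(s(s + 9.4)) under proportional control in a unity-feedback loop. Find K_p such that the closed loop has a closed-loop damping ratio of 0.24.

Closed-loop characteristic equation: s² + 9.4s + K_p·7.7 = 0.
So ω_n = √(7.7K_p) and 2ζω_n = 9.4, giving ζ = 9.4/(2√(7.7K_p)).
Setting ζ = 0.24: √(7.7K_p) = 9.4/(2·0.24) = 19.58, so K_p = 383.5/7.7 = 49.8.

K_p = 49.8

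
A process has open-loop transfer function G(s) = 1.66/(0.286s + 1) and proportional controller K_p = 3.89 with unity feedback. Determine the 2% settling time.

Closed loop: T(s) = K_p·G/(1+K_p·G) = 6.457/(0.286s + 1 + 6.457), with pole at s = −(1 + 6.457)/0.286 = −26.07.
τ = 1/26.07 = 0.03835 s, so 2% settling time ≈ 4τ = 0.153 s.

T_s ≈ 0.153 s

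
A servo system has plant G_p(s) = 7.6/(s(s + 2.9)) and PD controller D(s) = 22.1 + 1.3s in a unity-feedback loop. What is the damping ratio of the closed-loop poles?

Forward path: (22.1 + 1.3s)·7.6/(s(s+2.9)). The closed-loop characteristic equation is s² + (2.9 + 7.6·1.3)s + 7.6·22.1 = 0.
That is s² + 12.78s + 168 = 0, so ω_n = 12.96 rad/s and ζ = 12.78/(2·12.96) = 0.4931.

ζ = 0.493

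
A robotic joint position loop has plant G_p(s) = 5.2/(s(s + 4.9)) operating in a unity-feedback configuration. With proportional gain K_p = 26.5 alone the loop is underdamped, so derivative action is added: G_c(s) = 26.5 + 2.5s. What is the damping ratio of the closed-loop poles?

Forward path: (26.5 + 2.5s)·5.2/(s(s+4.9)). The closed-loop characteristic equation is s² + (4.9 + 5.2·2.5)s + 5.2·26.5 = 0.
That is s² + 17.9s + 137.8 = 0, so ω_n = 11.74 rad/s and ζ = 17.9/(2·11.74) = 0.7624.

ζ = 0.762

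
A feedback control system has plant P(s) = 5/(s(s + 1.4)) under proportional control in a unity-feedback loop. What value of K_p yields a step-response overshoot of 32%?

From %OS = 100·exp(−πζ/√(1−ζ²)) = 32%, ζ = −ln(0.32)/√(π²+ln²(0.32)) = 0.341.
Characteristic equation s² + 1.4s + 5K_p = 0 gives ζ = 1.4/(2√(5K_p)).
Setting ζ = 0.341: √(5K_p) = 1.4/(2·0.341) = 2.053, so K_p = 4.215/5 = 0.843.

K_p = 0.843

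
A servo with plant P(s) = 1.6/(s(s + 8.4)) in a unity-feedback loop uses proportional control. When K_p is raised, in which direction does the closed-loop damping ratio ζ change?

ζ = 8.4/(2√(1.6K_p)); increasing K_p raises the denominator, so ζ falls.

decrease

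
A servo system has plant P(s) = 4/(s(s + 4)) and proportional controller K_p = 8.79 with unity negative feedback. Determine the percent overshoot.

The closed-loop denominator s² + 4s + 35.16 gives ω_n = √35.16 = 5.93 and ζ = 4/(2ω_n) = 0.3373.
%OS = 100·exp(−πζ/√(1−ζ²)) = 100·exp(−π·0.3373/√0.8862) = 32.4%.

32.4%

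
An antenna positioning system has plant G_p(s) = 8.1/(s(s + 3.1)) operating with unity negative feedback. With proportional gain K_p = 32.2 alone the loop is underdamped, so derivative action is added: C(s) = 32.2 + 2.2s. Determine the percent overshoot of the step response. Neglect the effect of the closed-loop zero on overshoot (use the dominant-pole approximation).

6.92%

Forward path: (32.2 + 2.2s)·8.1/(s(s+3.1)). The closed-loop characteristic equation is s² + (3.1 + 8.1·2.2)s + 8.1·32.2 = 0.
That is s² + 20.92s + 260.8 = 0, so ω_n = 16.15 rad/s and ζ = 20.92/(2·16.15) = 0.6477.
%OS = 100·exp(−πζ/√(1−ζ²)) = 6.92%.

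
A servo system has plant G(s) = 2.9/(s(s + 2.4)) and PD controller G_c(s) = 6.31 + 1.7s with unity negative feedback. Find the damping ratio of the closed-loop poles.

Forward path: (6.31 + 1.7s)·2.9/(s(s+2.4)). The closed-loop characteristic equation is s² + (2.4 + 2.9·1.7)s + 2.9·6.31 = 0.
That is s² + 7.33s + 18.3 = 0, so ω_n = 4.278 rad/s and ζ = 7.33/(2·4.278) = 0.8568.

ζ = 0.857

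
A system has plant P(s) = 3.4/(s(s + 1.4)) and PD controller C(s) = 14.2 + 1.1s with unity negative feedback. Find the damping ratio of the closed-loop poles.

ζ = 0.37

Forward path: (14.2 + 1.1s)·3.4/(s(s+1.4)). The closed-loop characteristic equation is s² + (1.4 + 3.4·1.1)s + 3.4·14.2 = 0.
That is s² + 5.14s + 48.28 = 0, so ω_n = 6.948 rad/s and ζ = 5.14/(2·6.948) = 0.3699.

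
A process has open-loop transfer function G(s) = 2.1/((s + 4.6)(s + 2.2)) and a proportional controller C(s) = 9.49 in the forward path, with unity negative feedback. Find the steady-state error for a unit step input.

The loop is type 0. Static position error constant K_pos = C(0)·G(0) = 9.49·0.2075 = 1.969.
Steady-state error to a unit step: e_ss = 1/(1+K_pos) = 1/2.969 = 0.337.

0.337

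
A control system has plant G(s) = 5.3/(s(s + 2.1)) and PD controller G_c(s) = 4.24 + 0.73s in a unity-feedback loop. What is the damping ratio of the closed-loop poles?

Forward path: (4.24 + 0.73s)·5.3/(s(s+2.1)). The closed-loop characteristic equation is s² + (2.1 + 5.3·0.73)s + 5.3·4.24 = 0.
That is s² + 5.969s + 22.47 = 0, so ω_n = 4.74 rad/s and ζ = 5.969/(2·4.74) = 0.6296.

ζ = 0.63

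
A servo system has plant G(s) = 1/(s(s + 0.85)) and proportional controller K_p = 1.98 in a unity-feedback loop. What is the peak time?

The closed-loop denominator s² + 0.85s + 1.98 gives ω_n = √1.98 = 1.407 and ζ = 0.85/(2ω_n) = 0.302.
Damped frequency ω_d = ω_n√(1−ζ²) = 1.341 rad/s, so peak time T_p = π/ω_d = 2.34 s.

T_p = 2.34 s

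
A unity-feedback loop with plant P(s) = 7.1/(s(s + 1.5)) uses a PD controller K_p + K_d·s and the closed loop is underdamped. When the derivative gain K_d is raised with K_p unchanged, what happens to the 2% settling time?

Characteristic equation s² + (1.5 + 7.1K_d)s + 7.1K_p = 0: raising K_d increases ζω_n = (1.5+7.1K_d)/2 while the loop stays underdamped, so T_s ≈ 4/(ζω_n) decreases.

decrease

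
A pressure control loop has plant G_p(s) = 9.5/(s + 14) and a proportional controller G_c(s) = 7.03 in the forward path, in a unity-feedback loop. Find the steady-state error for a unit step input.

The loop is type 0. Static position error constant K_pos = G_c(0)·G_p(0) = 7.03·0.6786 = 4.77.
Steady-state error to a unit step: e_ss = 1/(1+K_pos) = 1/5.77 = 0.173.

0.173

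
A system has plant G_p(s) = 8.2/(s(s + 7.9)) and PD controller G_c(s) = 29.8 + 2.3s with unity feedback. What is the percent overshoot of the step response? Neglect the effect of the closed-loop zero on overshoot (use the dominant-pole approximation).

0.551%

Forward path: (29.8 + 2.3s)·8.2/(s(s+7.9)). The closed-loop characteristic equation is s² + (7.9 + 8.2·2.3)s + 8.2·29.8 = 0.
That is s² + 26.76s + 244.4 = 0, so ω_n = 15.63 rad/s and ζ = 26.76/(2·15.63) = 0.8559.
%OS = 100·exp(−πζ/√(1−ζ²)) = 0.551%.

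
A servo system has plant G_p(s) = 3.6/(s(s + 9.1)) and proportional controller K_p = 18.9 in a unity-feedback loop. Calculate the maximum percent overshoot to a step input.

The closed-loop denominator s² + 9.1s + 68.04 gives ω_n = √68.04 = 8.249 and ζ = 9.1/(2ω_n) = 0.5516.
%OS = 100·exp(−πζ/√(1−ζ²)) = 100·exp(−π·0.5516/√0.6957) = 12.5%.

12.5%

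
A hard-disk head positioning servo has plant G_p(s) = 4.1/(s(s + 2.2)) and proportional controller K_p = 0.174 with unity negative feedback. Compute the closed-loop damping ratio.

ζ = 1.3

1 + K_p·G_p(s) = 0 gives s² + 2.2s + 0.7134 = 0.
Matching s² + 2ζω_n s + ω_n²: ω_n = √0.7134 = 0.8446 rad/s and 2ζω_n = 2.2, so ζ = 2.2/(2·0.8446) = 1.3.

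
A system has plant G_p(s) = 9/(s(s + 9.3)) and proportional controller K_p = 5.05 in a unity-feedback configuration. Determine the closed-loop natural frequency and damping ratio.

The closed-loop denominator is s(s+9.3) + 5.05·9 = s² + 9.3s + 45.45.
Matching s² + 2ζω_n s + ω_n²: ω_n = √45.45 = 6.742 rad/s and 2ζω_n = 9.3, so ζ = 9.3/(2·6.742) = 0.69.

ω_n = 6.74 rad/s, ζ = 0.69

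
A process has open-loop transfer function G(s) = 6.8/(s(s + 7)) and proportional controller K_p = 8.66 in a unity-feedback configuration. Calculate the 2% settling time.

T_s ≈ 1.14 s

The closed-loop denominator s² + 7s + 58.89 gives ω_n = √58.89 = 7.674 and ζ = 7/(2ω_n) = 0.4561.
2% settling time T_s ≈ 4/(ζω_n) = 4/3.5 = 1.14 s.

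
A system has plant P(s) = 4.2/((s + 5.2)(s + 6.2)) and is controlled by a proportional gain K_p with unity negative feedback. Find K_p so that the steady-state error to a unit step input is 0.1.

The loop is type 0, so e_ss(step) = 1/(1 + K_pos) with K_pos = K_p·P(0).
P(0) = 0.1303. Require 1/(1 + K_p·0.1303) = 0.1, so 1 + 0.1303·K_p = 10.
K_p = (10 − 1)/0.1303 = 69.1.

K_p = 69.1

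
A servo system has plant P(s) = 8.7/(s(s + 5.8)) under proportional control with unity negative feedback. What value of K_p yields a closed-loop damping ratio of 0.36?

Closed-loop characteristic equation: s² + 5.8s + K_p·8.7 = 0.
So ω_n = √(8.7K_p) and 2ζω_n = 5.8, giving ζ = 5.8/(2√(8.7K_p)).
Setting ζ = 0.36: √(8.7K_p) = 5.8/(2·0.36) = 8.056, so K_p = 64.89/8.7 = 7.46.

K_p = 7.46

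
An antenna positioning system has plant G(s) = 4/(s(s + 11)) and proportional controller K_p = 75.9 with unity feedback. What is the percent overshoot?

Closed-loop characteristic equation: s² + 11s + 303.6 = 0, so ω_n = 17.42 rad/s and ζ = 11/(2·17.42) = 0.3157.
%OS = 100·exp(−πζ/√(1−ζ²)) = 100·exp(−π·0.3157/√0.9004) = 35.2%.

35.2%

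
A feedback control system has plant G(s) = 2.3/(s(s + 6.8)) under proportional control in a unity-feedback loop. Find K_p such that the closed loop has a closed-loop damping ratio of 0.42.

Closed-loop characteristic equation: s² + 6.8s + K_p·2.3 = 0.
So ω_n = √(2.3K_p) and 2ζω_n = 6.8, giving ζ = 6.8/(2√(2.3K_p)).
Setting ζ = 0.42: √(2.3K_p) = 6.8/(2·0.42) = 8.095, so K_p = 65.53/2.3 = 28.5.

K_p = 28.5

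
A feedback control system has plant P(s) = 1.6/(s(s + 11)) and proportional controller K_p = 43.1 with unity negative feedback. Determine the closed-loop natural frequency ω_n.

ω_n = 8.3 rad/s

The closed-loop denominator is s(s+11) + 43.1·1.6 = s² + 11s + 68.96.
Matching s² + 2ζω_n s + ω_n²: ω_n = √68.96 = 8.304 rad/s and 2ζω_n = 11, so ζ = 11/(2·8.304) = 0.662.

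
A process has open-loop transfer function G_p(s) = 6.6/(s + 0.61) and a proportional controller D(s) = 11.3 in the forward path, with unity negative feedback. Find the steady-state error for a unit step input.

0.00811

The loop is type 0. Static position error constant K_pos = D(0)·G_p(0) = 11.3·10.82 = 122.3.
Steady-state error to a unit step: e_ss = 1/(1+K_pos) = 1/123.3 = 0.00811.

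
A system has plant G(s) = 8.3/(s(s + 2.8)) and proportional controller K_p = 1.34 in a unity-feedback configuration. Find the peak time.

From 1 + K_pG(s) = 0: s² + 2.8s + 11.12 = 0 ⇒ ω_n = 3.335, ζ = 0.4198.
Damped frequency ω_d = ω_n√(1−ζ²) = 3.027 rad/s, so peak time T_p = π/ω_d = 1.04 s.

T_p = 1.04 s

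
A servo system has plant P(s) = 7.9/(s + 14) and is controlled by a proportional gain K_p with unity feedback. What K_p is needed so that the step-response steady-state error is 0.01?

For a type-0 loop with proportional control, e_ss = 1/(1 + K_p·P(0)).
P(0) = 0.5643. Require 1/(1 + K_p·0.5643) = 0.01, so 1 + 0.5643·K_p = 100.
K_p = (100 − 1)/0.5643 = 175.

K_p = 175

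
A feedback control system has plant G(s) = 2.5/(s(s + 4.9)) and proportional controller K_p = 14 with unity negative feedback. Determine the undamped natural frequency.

The closed-loop denominator is s(s+4.9) + 14·2.5 = s² + 4.9s + 35.
Matching s² + 2ζω_n s + ω_n²: ω_n = √35 = 5.916 rad/s and 2ζω_n = 4.9, so ζ = 4.9/(2·5.916) = 0.414.

ω_n = 5.92 rad/s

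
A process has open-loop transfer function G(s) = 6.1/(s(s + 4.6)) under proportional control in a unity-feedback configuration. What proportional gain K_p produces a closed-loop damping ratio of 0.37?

K_p = 6.33

Closed-loop characteristic equation: s² + 4.6s + K_p·6.1 = 0.
So ω_n = √(6.1K_p) and 2ζω_n = 4.6, giving ζ = 4.6/(2√(6.1K_p)).
Setting ζ = 0.37: √(6.1K_p) = 4.6/(2·0.37) = 6.216, so K_p = 38.64/6.1 = 6.33.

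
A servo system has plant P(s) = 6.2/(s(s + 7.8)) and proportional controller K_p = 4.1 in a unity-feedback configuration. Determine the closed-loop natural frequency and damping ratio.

With unity feedback the closed-loop characteristic equation is s² + 7.8s + 4.1·6.2 = s² + 7.8s + 25.42 = 0.
Matching s² + 2ζω_n s + ω_n²: ω_n = √25.42 = 5.042 rad/s and 2ζω_n = 7.8, so ζ = 7.8/(2·5.042) = 0.774.

ω_n = 5.04 rad/s, ζ = 0.774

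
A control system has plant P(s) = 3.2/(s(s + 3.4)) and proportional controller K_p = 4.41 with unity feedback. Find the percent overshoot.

From 1 + K_pP(s) = 0: s² + 3.4s + 14.11 = 0 ⇒ ω_n = 3.757, ζ = 0.4525.
%OS = 100·exp(−πζ/√(1−ζ²)) = 100·exp(−π·0.4525/√0.7952) = 20.3%.

20.3%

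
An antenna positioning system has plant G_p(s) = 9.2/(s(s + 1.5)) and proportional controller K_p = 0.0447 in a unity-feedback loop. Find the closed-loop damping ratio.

ζ = 1.17

1 + K_p·G_p(s) = 0 gives s² + 1.5s + 0.4112 = 0.
Matching s² + 2ζω_n s + ω_n²: ω_n = √0.4112 = 0.6413 rad/s and 2ζω_n = 1.5, so ζ = 1.5/(2·0.6413) = 1.17.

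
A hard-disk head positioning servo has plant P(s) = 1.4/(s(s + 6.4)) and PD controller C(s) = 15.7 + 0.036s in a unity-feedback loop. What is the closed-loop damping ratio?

Forward path: (15.7 + 0.036s)·1.4/(s(s+6.4)). The closed-loop characteristic equation is s² + (6.4 + 1.4·0.036)s + 1.4·15.7 = 0.
That is s² + 6.45s + 21.98 = 0, so ω_n = 4.688 rad/s and ζ = 6.45/(2·4.688) = 0.6879.

ζ = 0.688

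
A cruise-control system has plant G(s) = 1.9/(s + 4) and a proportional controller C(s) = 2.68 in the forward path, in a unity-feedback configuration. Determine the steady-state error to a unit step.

The loop is type 0. Static position error constant K_pos = C(0)·G(0) = 2.68·0.475 = 1.273.
Steady-state error to a unit step: e_ss = 1/(1+K_pos) = 1/2.273 = 0.44.

0.44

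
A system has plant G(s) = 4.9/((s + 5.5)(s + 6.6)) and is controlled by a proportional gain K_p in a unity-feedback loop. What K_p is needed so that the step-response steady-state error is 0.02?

Steady-state error for a unit step on this type-0 loop is 1/(1 + K_p·G(0)).
G(0) = 0.135. Require 1/(1 + K_p·0.135) = 0.02, so 1 + 0.135·K_p = 50.
K_p = (50 − 1)/0.135 = 363.

K_p = 363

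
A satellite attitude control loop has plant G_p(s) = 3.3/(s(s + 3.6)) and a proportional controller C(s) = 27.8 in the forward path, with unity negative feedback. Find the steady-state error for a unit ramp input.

The loop has one pole at the origin (type 1). Velocity error constant K_v = lim_{s→0} s·C(s)G_p(s) = 27.8·3.3/3.6 = 25.48.
Steady-state error to a unit ramp: e_ss = 1/K_v = 0.0392.

0.0392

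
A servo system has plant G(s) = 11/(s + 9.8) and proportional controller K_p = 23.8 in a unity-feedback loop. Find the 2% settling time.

Closed-loop transfer function: T(s) = K_p·G(s)/(1 + K_p·G(s)) = 261.8/(s + 9.8 + 261.8) = 261.8/(s + 271.6).
Time constant τ = 1/271.6 = 0.003682 s, so the 2% settling time is about 4τ = 0.0147 s.

T_s ≈ 0.0147 s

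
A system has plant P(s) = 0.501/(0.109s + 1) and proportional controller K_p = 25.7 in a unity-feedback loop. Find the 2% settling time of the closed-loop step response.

Closed loop: T(s) = K_p·P/(1+K_p·P) = 12.88/(0.109s + 1 + 12.88), with pole at s = −(1 + 12.88)/0.109 = −127.3.
τ = 1/127.3 = 0.007855 s, so 2% settling time ≈ 4τ = 0.0314 s.

T_s ≈ 0.0314 s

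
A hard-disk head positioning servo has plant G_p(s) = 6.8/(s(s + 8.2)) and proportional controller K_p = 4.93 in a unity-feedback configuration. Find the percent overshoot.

Closed-loop characteristic equation: s² + 8.2s + 33.52 = 0, so ω_n = 5.79 rad/s and ζ = 8.2/(2·5.79) = 0.7081.
%OS = 100·exp(−πζ/√(1−ζ²)) = 100·exp(−π·0.7081/√0.4986) = 4.28%.

4.28%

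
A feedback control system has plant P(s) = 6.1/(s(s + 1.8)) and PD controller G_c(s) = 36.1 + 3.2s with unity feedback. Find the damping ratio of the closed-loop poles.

ζ = 0.718

Forward path: (36.1 + 3.2s)·6.1/(s(s+1.8)). The closed-loop characteristic equation is s² + (1.8 + 6.1·3.2)s + 6.1·36.1 = 0.
That is s² + 21.32s + 220.2 = 0, so ω_n = 14.84 rad/s and ζ = 21.32/(2·14.84) = 0.7184.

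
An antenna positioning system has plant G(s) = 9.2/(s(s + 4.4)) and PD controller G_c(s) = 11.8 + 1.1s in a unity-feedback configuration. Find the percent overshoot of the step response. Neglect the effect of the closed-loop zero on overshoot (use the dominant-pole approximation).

4.73%

Forward path: (11.8 + 1.1s)·9.2/(s(s+4.4)). The closed-loop characteristic equation is s² + (4.4 + 9.2·1.1)s + 9.2·11.8 = 0.
That is s² + 14.52s + 108.6 = 0, so ω_n = 10.42 rad/s and ζ = 14.52/(2·10.42) = 0.6968.
%OS = 100·exp(−πζ/√(1−ζ²)) = 4.73%.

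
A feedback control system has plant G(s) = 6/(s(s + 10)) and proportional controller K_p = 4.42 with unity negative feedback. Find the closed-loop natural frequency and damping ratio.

With unity feedback the closed-loop characteristic equation is s² + 10s + 4.42·6 = s² + 10s + 26.52 = 0.
So ω_n² = 26.52 ⇒ ω_n = 5.15 rad/s, and ζ = 10/(2ω_n) = 0.971.

ω_n = 5.15 rad/s, ζ = 0.971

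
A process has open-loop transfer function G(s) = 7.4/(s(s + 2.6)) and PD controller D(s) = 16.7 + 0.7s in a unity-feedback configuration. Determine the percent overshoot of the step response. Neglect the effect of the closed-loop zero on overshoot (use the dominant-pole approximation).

30.9%

Forward path: (16.7 + 0.7s)·7.4/(s(s+2.6)). The closed-loop characteristic equation is s² + (2.6 + 7.4·0.7)s + 7.4·16.7 = 0.
That is s² + 7.78s + 123.6 = 0, so ω_n = 11.12 rad/s and ζ = 7.78/(2·11.12) = 0.3499.
%OS = 100·exp(−πζ/√(1−ζ²)) = 30.9%.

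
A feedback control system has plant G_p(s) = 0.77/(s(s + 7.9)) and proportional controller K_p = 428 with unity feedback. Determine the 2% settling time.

The closed-loop denominator s² + 7.9s + 329.6 gives ω_n = √329.6 = 18.15 and ζ = 7.9/(2ω_n) = 0.2176.
2% settling time T_s ≈ 4/(ζω_n) = 4/3.95 = 1.01 s.

T_s ≈ 1.01 s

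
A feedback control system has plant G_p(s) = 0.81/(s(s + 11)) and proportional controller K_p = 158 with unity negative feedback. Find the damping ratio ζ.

1 + K_p·G_p(s) = 0 gives s² + 11s + 128 = 0.
So ω_n² = 128 ⇒ ω_n = 11.31 rad/s, and ζ = 11/(2ω_n) = 0.486.

ζ = 0.486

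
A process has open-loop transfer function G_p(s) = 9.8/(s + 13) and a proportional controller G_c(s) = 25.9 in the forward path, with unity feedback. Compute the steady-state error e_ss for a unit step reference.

0.0487

The loop is type 0. Static position error constant K_pos = G_c(0)·G_p(0) = 25.9·0.7538 = 19.52.
Steady-state error to a unit step: e_ss = 1/(1+K_pos) = 1/20.52 = 0.0487.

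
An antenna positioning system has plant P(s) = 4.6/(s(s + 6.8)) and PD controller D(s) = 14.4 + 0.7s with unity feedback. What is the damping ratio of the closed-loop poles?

Forward path: (14.4 + 0.7s)·4.6/(s(s+6.8)). The closed-loop characteristic equation is s² + (6.8 + 4.6·0.7)s + 4.6·14.4 = 0.
That is s² + 10.02s + 66.24 = 0, so ω_n = 8.139 rad/s and ζ = 10.02/(2·8.139) = 0.6156.

ζ = 0.616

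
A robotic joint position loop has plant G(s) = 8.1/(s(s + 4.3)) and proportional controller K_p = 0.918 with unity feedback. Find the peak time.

T_p = 1.87 s

From 1 + K_pG(s) = 0: s² + 4.3s + 7.436 = 0 ⇒ ω_n = 2.727, ζ = 0.7885.
Damped frequency ω_d = ω_n√(1−ζ²) = 1.677 rad/s, so peak time T_p = π/ω_d = 1.87 s.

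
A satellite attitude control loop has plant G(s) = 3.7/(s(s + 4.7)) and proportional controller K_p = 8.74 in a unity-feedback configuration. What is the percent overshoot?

Closed-loop characteristic equation: s² + 4.7s + 32.34 = 0, so ω_n = 5.687 rad/s and ζ = 4.7/(2·5.687) = 0.4132.
%OS = 100·exp(−πζ/√(1−ζ²)) = 100·exp(−π·0.4132/√0.8292) = 24%.

24%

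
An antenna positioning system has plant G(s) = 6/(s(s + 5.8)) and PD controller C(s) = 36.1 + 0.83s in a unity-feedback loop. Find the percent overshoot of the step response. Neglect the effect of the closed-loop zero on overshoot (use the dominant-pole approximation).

29%

Forward path: (36.1 + 0.83s)·6/(s(s+5.8)). The closed-loop characteristic equation is s² + (5.8 + 6·0.83)s + 6·36.1 = 0.
That is s² + 10.78s + 216.6 = 0, so ω_n = 14.72 rad/s and ζ = 10.78/(2·14.72) = 0.3662.
%OS = 100·exp(−πζ/√(1−ζ²)) = 29%.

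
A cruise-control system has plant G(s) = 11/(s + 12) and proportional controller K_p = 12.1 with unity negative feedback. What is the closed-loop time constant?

Closed-loop transfer function: T(s) = K_p·G(s)/(1 + K_p·G(s)) = 133.1/(s + 12 + 133.1) = 133.1/(s + 145.1).
Time constant τ = 1/145.1 = 0.00689 s.

τ = 0.00689 s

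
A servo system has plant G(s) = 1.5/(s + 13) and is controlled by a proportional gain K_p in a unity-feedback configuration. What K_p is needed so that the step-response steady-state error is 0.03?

K_p = 280

For a type-0 loop with proportional control, e_ss = 1/(1 + K_p·G(0)).
G(0) = 0.1154. Require 1/(1 + K_p·0.1154) = 0.03, so 1 + 0.1154·K_p = 33.33.
K_p = (33.33 − 1)/0.1154 = 280.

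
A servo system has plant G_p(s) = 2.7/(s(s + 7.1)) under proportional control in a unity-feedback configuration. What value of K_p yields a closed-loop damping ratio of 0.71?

K_p = 9.26

Closed-loop characteristic equation: s² + 7.1s + K_p·2.7 = 0.
So ω_n = √(2.7K_p) and 2ζω_n = 7.1, giving ζ = 7.1/(2√(2.7K_p)).
Setting ζ = 0.71: √(2.7K_p) = 7.1/(2·0.71) = 5, so K_p = 25/2.7 = 9.26.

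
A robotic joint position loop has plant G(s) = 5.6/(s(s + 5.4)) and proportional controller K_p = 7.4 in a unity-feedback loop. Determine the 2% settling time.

The closed-loop denominator s² + 5.4s + 41.44 gives ω_n = √41.44 = 6.437 and ζ = 5.4/(2ω_n) = 0.4194.
2% settling time T_s ≈ 4/(ζω_n) = 4/2.7 = 1.48 s.

T_s ≈ 1.48 s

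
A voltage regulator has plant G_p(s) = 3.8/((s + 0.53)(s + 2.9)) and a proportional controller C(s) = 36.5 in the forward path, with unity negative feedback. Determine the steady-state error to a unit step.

0.011

The loop is type 0. Static position error constant K_pos = C(0)·G_p(0) = 36.5·2.472 = 90.24.
Steady-state error to a unit step: e_ss = 1/(1+K_pos) = 1/91.24 = 0.011.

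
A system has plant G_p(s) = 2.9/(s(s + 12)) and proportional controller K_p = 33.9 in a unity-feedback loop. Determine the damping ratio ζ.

1 + K_p·G_p(s) = 0 gives s² + 12s + 98.31 = 0.
So ω_n² = 98.31 ⇒ ω_n = 9.915 rad/s, and ζ = 12/(2ω_n) = 0.605.

ζ = 0.605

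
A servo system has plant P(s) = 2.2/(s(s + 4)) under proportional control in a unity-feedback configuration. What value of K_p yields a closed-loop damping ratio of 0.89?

Closed-loop characteristic equation: s² + 4s + K_p·2.2 = 0.
So ω_n = √(2.2K_p) and 2ζω_n = 4, giving ζ = 4/(2√(2.2K_p)).
Setting ζ = 0.89: √(2.2K_p) = 4/(2·0.89) = 2.247, so K_p = 5.05/2.2 = 2.3.

K_p = 2.3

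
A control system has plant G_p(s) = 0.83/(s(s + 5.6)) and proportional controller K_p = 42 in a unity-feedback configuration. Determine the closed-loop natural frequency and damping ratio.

ω_n = 5.9 rad/s, ζ = 0.474

With unity feedback the closed-loop characteristic equation is s² + 5.6s + 42·0.83 = s² + 5.6s + 34.86 = 0.
Matching s² + 2ζω_n s + ω_n²: ω_n = √34.86 = 5.904 rad/s and 2ζω_n = 5.6, so ζ = 5.6/(2·5.904) = 0.474.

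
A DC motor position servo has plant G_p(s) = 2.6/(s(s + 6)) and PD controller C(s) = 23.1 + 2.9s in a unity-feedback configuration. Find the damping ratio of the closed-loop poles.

Forward path: (23.1 + 2.9s)·2.6/(s(s+6)). The closed-loop characteristic equation is s² + (6 + 2.6·2.9)s + 2.6·23.1 = 0.
That is s² + 13.54s + 60.06 = 0, so ω_n = 7.75 rad/s and ζ = 13.54/(2·7.75) = 0.8736.

ζ = 0.874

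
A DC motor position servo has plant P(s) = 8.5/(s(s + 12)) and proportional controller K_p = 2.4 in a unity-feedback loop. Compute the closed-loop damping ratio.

ζ = 1.33

With unity feedback the closed-loop characteristic equation is s² + 12s + 2.4·8.5 = s² + 12s + 20.4 = 0.
So ω_n² = 20.4 ⇒ ω_n = 4.517 rad/s, and ζ = 12/(2ω_n) = 1.33.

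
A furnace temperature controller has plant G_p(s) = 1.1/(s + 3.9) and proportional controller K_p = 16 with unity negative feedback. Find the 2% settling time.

Closed-loop transfer function: T(s) = K_p·G_p(s)/(1 + K_p·G_p(s)) = 17.6/(s + 3.9 + 17.6) = 17.6/(s + 21.5).
Time constant τ = 1/21.5 = 0.04651 s, so the 2% settling time is about 4τ = 0.186 s.

T_s ≈ 0.186 s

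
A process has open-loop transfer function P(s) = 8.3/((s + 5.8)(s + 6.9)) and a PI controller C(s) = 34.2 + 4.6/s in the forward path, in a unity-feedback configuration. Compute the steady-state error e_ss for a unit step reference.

0

The open loop C(s)P(s) has a pole at the origin (type 1), so the static position error constant is infinite and e_ss = 1/(1+∞) = 0.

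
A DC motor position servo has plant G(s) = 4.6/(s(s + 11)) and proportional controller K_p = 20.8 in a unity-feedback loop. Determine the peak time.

T_p = 0.388 s

Closed-loop characteristic equation: s² + 11s + 95.68 = 0, so ω_n = 9.782 rad/s and ζ = 11/(2·9.782) = 0.5623.
Damped frequency ω_d = ω_n√(1−ζ²) = 8.089 rad/s, so peak time T_p = π/ω_d = 0.388 s.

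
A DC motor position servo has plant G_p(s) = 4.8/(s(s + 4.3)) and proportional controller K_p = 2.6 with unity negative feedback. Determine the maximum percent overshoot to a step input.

8.99%

From 1 + K_pG_p(s) = 0: s² + 4.3s + 12.48 = 0 ⇒ ω_n = 3.533, ζ = 0.6086.
%OS = 100·exp(−πζ/√(1−ζ²)) = 100·exp(−π·0.6086/√0.6296) = 8.99%.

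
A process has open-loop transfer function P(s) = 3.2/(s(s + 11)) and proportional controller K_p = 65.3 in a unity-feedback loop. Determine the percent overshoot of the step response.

From 1 + K_pP(s) = 0: s² + 11s + 209 = 0 ⇒ ω_n = 14.46, ζ = 0.3805.
%OS = 100·exp(−πζ/√(1−ζ²)) = 100·exp(−π·0.3805/√0.8552) = 27.5%.

27.5%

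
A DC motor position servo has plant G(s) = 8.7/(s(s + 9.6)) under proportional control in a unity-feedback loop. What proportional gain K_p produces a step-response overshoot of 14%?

K_p = 9.41

From %OS = 100·exp(−πζ/√(1−ζ²)) = 14%, ζ = −ln(0.14)/√(π²+ln²(0.14)) = 0.5305.
Characteristic equation s² + 9.6s + 8.7K_p = 0 gives ζ = 9.6/(2√(8.7K_p)).
Setting ζ = 0.5305: √(8.7K_p) = 9.6/(2·0.5305) = 9.048, so K_p = 81.87/8.7 = 9.41.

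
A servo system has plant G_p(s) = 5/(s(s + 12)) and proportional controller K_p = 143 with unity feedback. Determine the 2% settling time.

The closed-loop denominator s² + 12s + 715 gives ω_n = √715 = 26.74 and ζ = 12/(2ω_n) = 0.2244.
2% settling time T_s ≈ 4/(ζω_n) = 4/6 = 0.667 s.

T_s ≈ 0.667 s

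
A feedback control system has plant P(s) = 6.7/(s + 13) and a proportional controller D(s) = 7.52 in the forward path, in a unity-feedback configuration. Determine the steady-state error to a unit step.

The loop is type 0. Static position error constant K_pos = D(0)·P(0) = 7.52·0.5154 = 3.876.
Steady-state error to a unit step: e_ss = 1/(1+K_pos) = 1/4.876 = 0.205.

0.205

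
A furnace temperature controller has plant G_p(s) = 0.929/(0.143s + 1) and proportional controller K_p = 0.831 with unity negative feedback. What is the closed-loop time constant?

Closed loop: T(s) = K_p·G_p/(1+K_p·G_p) = 0.772/(0.143s + 1 + 0.772), with pole at s = −(1 + 0.772)/0.143 = −12.39.
Closed-loop time constant τ = 1/12.39 = 0.0807 s.

τ = 0.0807 s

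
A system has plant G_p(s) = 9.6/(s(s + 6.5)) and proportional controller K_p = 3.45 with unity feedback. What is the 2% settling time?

T_s ≈ 1.23 s

Closed-loop characteristic equation: s² + 6.5s + 33.12 = 0, so ω_n = 5.755 rad/s and ζ = 6.5/(2·5.755) = 0.5647.
2% settling time T_s ≈ 4/(ζω_n) = 4/3.25 = 1.23 s.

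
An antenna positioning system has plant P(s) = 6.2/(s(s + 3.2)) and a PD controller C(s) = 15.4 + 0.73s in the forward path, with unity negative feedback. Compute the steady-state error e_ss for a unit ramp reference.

The loop has one pole at the origin (type 1). Velocity error constant K_v = lim_{s→0} s·C(s)P(s) = 15.4·6.2/3.2 = 29.84.
Steady-state error to a unit ramp: e_ss = 1/K_v = 0.0335.

0.0335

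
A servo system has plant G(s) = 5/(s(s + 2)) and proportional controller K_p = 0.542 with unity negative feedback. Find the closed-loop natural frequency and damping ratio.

1 + K_p·G(s) = 0 gives s² + 2s + 2.71 = 0.
Matching s² + 2ζω_n s + ω_n²: ω_n = √2.71 = 1.646 rad/s and 2ζω_n = 2, so ζ = 2/(2·1.646) = 0.607.

ω_n = 1.65 rad/s, ζ = 0.607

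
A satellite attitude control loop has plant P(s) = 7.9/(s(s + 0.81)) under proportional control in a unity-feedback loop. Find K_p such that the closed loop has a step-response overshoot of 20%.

K_p = 0.0999

From %OS = 100·exp(−πζ/√(1−ζ²)) = 20%, ζ = −ln(0.2)/√(π²+ln²(0.2)) = 0.4559.
Characteristic equation s² + 0.81s + 7.9K_p = 0 gives ζ = 0.81/(2√(7.9K_p)).
Setting ζ = 0.4559: √(7.9K_p) = 0.81/(2·0.4559) = 0.8883, so K_p = 0.789/7.9 = 0.0999.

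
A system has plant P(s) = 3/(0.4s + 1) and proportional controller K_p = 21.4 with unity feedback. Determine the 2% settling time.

Closed loop: T(s) = K_p·P/(1+K_p·P) = 64.2/(0.4s + 1 + 64.2), with pole at s = −(1 + 64.2)/0.4 = −163.
τ = 1/163 = 0.006135 s, so 2% settling time ≈ 4τ = 0.0245 s.

T_s ≈ 0.0245 s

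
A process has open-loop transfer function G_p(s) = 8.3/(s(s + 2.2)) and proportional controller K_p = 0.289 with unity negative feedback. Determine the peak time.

T_p = 2.88 s

The closed-loop denominator s² + 2.2s + 2.399 gives ω_n = √2.399 = 1.549 and ζ = 2.2/(2ω_n) = 0.7102.
Damped frequency ω_d = ω_n√(1−ζ²) = 1.09 rad/s, so peak time T_p = π/ω_d = 2.88 s.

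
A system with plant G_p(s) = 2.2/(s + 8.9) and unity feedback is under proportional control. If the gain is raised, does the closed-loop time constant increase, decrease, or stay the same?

decrease

Closed-loop pole is at s = −(8.9+K_p·2.2); larger K_p moves it further left, so τ = 1/(8.9+K_p·2.2) decreases.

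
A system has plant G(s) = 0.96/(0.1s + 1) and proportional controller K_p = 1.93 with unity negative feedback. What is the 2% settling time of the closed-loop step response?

T_s ≈ 0.14 s

Closed loop: T(s) = K_p·G/(1+K_p·G) = 1.853/(0.1s + 1 + 1.853), with pole at s = −(1 + 1.853)/0.1 = −28.53.
τ = 1/28.53 = 0.03505 s, so 2% settling time ≈ 4τ = 0.14 s.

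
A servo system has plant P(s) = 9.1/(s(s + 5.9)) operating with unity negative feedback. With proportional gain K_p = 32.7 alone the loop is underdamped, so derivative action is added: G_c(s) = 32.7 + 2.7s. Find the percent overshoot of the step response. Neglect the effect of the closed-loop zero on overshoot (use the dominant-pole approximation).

0.27%

Forward path: (32.7 + 2.7s)·9.1/(s(s+5.9)). The closed-loop characteristic equation is s² + (5.9 + 9.1·2.7)s + 9.1·32.7 = 0.
That is s² + 30.47s + 297.6 = 0, so ω_n = 17.25 rad/s and ζ = 30.47/(2·17.25) = 0.8832.
%OS = 100·exp(−πζ/√(1−ζ²)) = 0.27%.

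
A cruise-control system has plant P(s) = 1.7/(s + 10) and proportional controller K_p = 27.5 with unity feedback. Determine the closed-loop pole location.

Closed-loop transfer function: T(s) = K_p·P(s)/(1 + K_p·P(s)) = 46.75/(s + 10 + 46.75) = 46.75/(s + 56.75).
The closed-loop pole is at s = −56.75.

s = -56.75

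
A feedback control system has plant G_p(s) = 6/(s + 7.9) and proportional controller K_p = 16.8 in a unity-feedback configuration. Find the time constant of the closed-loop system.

Closed-loop transfer function: T(s) = K_p·G_p(s)/(1 + K_p·G_p(s)) = 100.8/(s + 7.9 + 100.8) = 100.8/(s + 108.7).
Time constant τ = 1/108.7 = 0.0092 s.

τ = 0.0092 s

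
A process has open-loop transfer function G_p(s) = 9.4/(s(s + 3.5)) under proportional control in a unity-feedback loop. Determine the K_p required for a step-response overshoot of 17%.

From %OS = 100·exp(−πζ/√(1−ζ²)) = 17%, ζ = −ln(0.17)/√(π²+ln²(0.17)) = 0.4913.
Characteristic equation s² + 3.5s + 9.4K_p = 0 gives ζ = 3.5/(2√(9.4K_p)).
Setting ζ = 0.4913: √(9.4K_p) = 3.5/(2·0.4913) = 3.562, so K_p = 12.69/9.4 = 1.35.

K_p = 1.35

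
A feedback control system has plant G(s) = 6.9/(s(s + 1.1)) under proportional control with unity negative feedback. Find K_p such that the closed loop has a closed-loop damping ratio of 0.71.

K_p = 0.087

Closed-loop characteristic equation: s² + 1.1s + K_p·6.9 = 0.
So ω_n = √(6.9K_p) and 2ζω_n = 1.1, giving ζ = 1.1/(2√(6.9K_p)).
Setting ζ = 0.71: √(6.9K_p) = 1.1/(2·0.71) = 0.7746, so K_p = 0.6001/6.9 = 0.087.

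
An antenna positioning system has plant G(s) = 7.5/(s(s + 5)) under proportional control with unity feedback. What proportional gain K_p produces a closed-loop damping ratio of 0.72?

K_p = 1.61

Closed-loop characteristic equation: s² + 5s + K_p·7.5 = 0.
So ω_n = √(7.5K_p) and 2ζω_n = 5, giving ζ = 5/(2√(7.5K_p)).
Setting ζ = 0.72: √(7.5K_p) = 5/(2·0.72) = 3.472, so K_p = 12.06/7.5 = 1.61.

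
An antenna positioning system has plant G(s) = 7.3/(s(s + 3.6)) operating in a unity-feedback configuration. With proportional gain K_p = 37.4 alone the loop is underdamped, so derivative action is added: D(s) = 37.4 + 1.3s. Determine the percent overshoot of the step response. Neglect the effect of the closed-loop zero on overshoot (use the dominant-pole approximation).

25.8%

Forward path: (37.4 + 1.3s)·7.3/(s(s+3.6)). The closed-loop characteristic equation is s² + (3.6 + 7.3·1.3)s + 7.3·37.4 = 0.
That is s² + 13.09s + 273 = 0, so ω_n = 16.52 rad/s and ζ = 13.09/(2·16.52) = 0.3961.
%OS = 100·exp(−πζ/√(1−ζ²)) = 25.8%.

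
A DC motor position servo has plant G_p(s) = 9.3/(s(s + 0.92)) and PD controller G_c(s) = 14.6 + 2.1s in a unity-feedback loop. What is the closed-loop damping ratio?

Forward path: (14.6 + 2.1s)·9.3/(s(s+0.92)). The closed-loop characteristic equation is s² + (0.92 + 9.3·2.1)s + 9.3·14.6 = 0.
That is s² + 20.45s + 135.8 = 0, so ω_n = 11.65 rad/s and ζ = 20.45/(2·11.65) = 0.8775.

ζ = 0.877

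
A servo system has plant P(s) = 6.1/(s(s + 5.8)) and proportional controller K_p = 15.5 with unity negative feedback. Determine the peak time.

T_p = 0.338 s

The closed-loop denominator s² + 5.8s + 94.55 gives ω_n = √94.55 = 9.724 and ζ = 5.8/(2ω_n) = 0.2982.
Damped frequency ω_d = ω_n√(1−ζ²) = 9.281 rad/s, so peak time T_p = π/ω_d = 0.338 s.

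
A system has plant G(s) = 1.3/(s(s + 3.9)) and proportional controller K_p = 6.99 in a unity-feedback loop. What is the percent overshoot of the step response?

The closed-loop denominator s² + 3.9s + 9.087 gives ω_n = √9.087 = 3.014 and ζ = 3.9/(2ω_n) = 0.6469.
%OS = 100·exp(−πζ/√(1−ζ²)) = 100·exp(−π·0.6469/√0.5815) = 6.96%.

6.96%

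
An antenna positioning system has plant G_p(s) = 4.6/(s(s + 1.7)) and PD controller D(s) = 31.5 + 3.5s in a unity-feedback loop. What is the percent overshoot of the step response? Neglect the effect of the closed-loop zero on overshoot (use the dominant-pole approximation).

Forward path: (31.5 + 3.5s)·4.6/(s(s+1.7)). The closed-loop characteristic equation is s² + (1.7 + 4.6·3.5)s + 4.6·31.5 = 0.
That is s² + 17.8s + 144.9 = 0, so ω_n = 12.04 rad/s and ζ = 17.8/(2·12.04) = 0.7394.
%OS = 100·exp(−πζ/√(1−ζ²)) = 3.18%.

3.18%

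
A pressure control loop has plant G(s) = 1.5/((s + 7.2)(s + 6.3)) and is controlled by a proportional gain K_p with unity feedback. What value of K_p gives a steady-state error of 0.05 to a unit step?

K_p = 575

Steady-state error for a unit step on this type-0 loop is 1/(1 + K_p·G(0)).
G(0) = 0.03307. Require 1/(1 + K_p·0.03307) = 0.05, so 1 + 0.03307·K_p = 20.
K_p = (20 − 1)/0.03307 = 575.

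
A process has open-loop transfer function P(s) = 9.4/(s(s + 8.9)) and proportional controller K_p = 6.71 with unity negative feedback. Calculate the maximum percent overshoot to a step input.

The closed-loop denominator s² + 8.9s + 63.07 gives ω_n = √63.07 = 7.942 and ζ = 8.9/(2ω_n) = 0.5603.
%OS = 100·exp(−πζ/√(1−ζ²)) = 100·exp(−π·0.5603/√0.686) = 11.9%.

11.9%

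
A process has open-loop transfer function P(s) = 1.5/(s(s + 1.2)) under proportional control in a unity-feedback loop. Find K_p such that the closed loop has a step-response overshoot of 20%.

From %OS = 100·exp(−πζ/√(1−ζ²)) = 20%, ζ = −ln(0.2)/√(π²+ln²(0.2)) = 0.4559.
Characteristic equation s² + 1.2s + 1.5K_p = 0 gives ζ = 1.2/(2√(1.5K_p)).
Setting ζ = 0.4559: √(1.5K_p) = 1.2/(2·0.4559) = 1.316, so K_p = 1.732/1.5 = 1.15.

K_p = 1.15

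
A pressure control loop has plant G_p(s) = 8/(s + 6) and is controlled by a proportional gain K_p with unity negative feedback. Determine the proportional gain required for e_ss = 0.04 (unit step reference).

K_p = 18

Steady-state error for a unit step on this type-0 loop is 1/(1 + K_p·G_p(0)).
G_p(0) = 1.333. Require 1/(1 + K_p·1.333) = 0.04, so 1 + 1.333·K_p = 25.
K_p = (25 − 1)/1.333 = 18.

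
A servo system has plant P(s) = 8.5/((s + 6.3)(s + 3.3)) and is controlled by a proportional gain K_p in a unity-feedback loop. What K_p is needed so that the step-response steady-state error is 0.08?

K_p = 28.1

The loop is type 0, so e_ss(step) = 1/(1 + K_pos) with K_pos = K_p·P(0).
P(0) = 0.4089. Require 1/(1 + K_p·0.4089) = 0.08, so 1 + 0.4089·K_p = 12.5.
K_p = (12.5 − 1)/0.4089 = 28.1.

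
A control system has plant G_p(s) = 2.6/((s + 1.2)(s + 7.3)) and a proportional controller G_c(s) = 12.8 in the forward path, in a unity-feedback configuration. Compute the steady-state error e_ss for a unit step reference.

0.208

The loop is type 0. Static position error constant K_pos = G_c(0)·G_p(0) = 12.8·0.2968 = 3.799.
Steady-state error to a unit step: e_ss = 1/(1+K_pos) = 1/4.799 = 0.208.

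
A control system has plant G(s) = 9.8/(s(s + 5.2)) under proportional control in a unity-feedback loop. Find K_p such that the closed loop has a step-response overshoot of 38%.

From %OS = 100·exp(−πζ/√(1−ζ²)) = 38%, ζ = −ln(0.38)/√(π²+ln²(0.38)) = 0.2943.
Characteristic equation s² + 5.2s + 9.8K_p = 0 gives ζ = 5.2/(2√(9.8K_p)).
Setting ζ = 0.2943: √(9.8K_p) = 5.2/(2·0.2943) = 8.833, so K_p = 78.02/9.8 = 7.96.

K_p = 7.96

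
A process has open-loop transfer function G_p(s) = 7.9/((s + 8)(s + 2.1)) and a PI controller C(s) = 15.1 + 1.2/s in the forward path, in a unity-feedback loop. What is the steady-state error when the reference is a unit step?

The open loop C(s)G_p(s) has a pole at the origin (type 1), so the static position error constant is infinite and e_ss = 1/(1+∞) = 0.

0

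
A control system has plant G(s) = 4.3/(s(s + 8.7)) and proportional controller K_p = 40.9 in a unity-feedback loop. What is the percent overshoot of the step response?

33.6%

Closed-loop characteristic equation: s² + 8.7s + 175.9 = 0, so ω_n = 13.26 rad/s and ζ = 8.7/(2·13.26) = 0.328.
%OS = 100·exp(−πζ/√(1−ζ²)) = 100·exp(−π·0.328/√0.8924) = 33.6%.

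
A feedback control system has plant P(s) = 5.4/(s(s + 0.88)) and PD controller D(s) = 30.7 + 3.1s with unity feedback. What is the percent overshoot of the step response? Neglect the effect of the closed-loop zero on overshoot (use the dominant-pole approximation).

Forward path: (30.7 + 3.1s)·5.4/(s(s+0.88)). The closed-loop characteristic equation is s² + (0.88 + 5.4·3.1)s + 5.4·30.7 = 0.
That is s² + 17.62s + 165.8 = 0, so ω_n = 12.88 rad/s and ζ = 17.62/(2·12.88) = 0.6842.
%OS = 100·exp(−πζ/√(1−ζ²)) = 5.25%.

5.25%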